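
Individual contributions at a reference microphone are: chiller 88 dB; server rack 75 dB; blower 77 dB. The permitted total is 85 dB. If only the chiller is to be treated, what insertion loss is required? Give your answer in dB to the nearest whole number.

Fixed contribution from the other sources: Σ 10^(L/10) = 10^(75/10) + 10^(77/10) = 8.174e+07 (79.12 dB).
To meet 85 dB overall, the treated chiller may contribute at most 10^(85/10) − 8.174e+07 = 2.345e+08, i.e. 83.70 dB.
Required insertion loss = 88 − 83.70 = 4.30 dB.

4 dB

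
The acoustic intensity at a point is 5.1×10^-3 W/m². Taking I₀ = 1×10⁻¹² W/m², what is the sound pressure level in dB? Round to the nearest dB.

97 dB

Dividing by I₀ shifts the exponent by 12: I/I₀ = 5.1×10^9.
L = 10·(0.7076 + 9) = 97.08 dB.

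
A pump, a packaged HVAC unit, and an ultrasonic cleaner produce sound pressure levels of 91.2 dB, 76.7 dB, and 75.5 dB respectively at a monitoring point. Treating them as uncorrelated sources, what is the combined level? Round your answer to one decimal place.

Incoherent sources combine by intensity addition: L_total = 10·log₁₀(Σ 10^(L_i/10)).
Σ 10^(L/10) = 10^(91.2/10) + 10^(76.7/10) + 10^(75.5/10) = 1.401e+09.
L_total = 10·log₁₀(1.401e+09) = 91.46 dB.

91.5 dB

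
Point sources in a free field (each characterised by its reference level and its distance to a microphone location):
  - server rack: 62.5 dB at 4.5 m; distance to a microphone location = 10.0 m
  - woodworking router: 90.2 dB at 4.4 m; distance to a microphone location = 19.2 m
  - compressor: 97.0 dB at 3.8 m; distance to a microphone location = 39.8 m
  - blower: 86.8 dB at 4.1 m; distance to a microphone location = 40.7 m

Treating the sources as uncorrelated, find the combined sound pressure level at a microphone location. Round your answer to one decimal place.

Propagate each source to the receiver with L = L_ref − 20·log₁₀(r/r_ref), then add intensities.
server rack: 62.5 − 20·log₁₀(10.0/4.5) = 62.5 − 6.94 = 55.56 dB.
woodworking router: 90.2 − 20·log₁₀(19.2/4.4) = 90.2 − 12.80 = 77.40 dB.
compressor: 97.0 − 20·log₁₀(39.8/3.8) = 97.0 − 20.40 = 76.60 dB.
blower: 86.8 − 20·log₁₀(40.7/4.1) = 86.8 − 19.94 = 66.86 dB.
Σ 10^(L/10) = 1.059e+08 → L_total = 10·log₁₀(1.059e+08) = 80.25 dB.

80.2 dB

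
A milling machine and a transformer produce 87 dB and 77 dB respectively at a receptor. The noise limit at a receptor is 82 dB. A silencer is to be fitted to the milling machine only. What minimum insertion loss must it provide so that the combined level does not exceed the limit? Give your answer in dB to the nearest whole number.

Fixed contribution from the other source: Σ 10^(L/10) = 10^(77/10) = 5.012e+07 (77.00 dB).
The limit corresponds to 10^(82/10) = 1.585e+08; subtracting the fixed part leaves 1.084e+08 for the milling machine, i.e. 80.35 dB.
So the milling machine must be reduced from 87 to 80.35 dB: IL = 6.65 dB.

7 dB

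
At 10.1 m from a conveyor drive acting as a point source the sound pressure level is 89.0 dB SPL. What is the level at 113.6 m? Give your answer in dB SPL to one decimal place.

68.0 dB SPL

Spherical spreading from a point source gives a 20·log₁₀(r₂/r₁) drop.
L₂ = 89.0 − 20·log₁₀(113.6/10.1) = 89.0 − 21.021 = 67.98 dB SPL.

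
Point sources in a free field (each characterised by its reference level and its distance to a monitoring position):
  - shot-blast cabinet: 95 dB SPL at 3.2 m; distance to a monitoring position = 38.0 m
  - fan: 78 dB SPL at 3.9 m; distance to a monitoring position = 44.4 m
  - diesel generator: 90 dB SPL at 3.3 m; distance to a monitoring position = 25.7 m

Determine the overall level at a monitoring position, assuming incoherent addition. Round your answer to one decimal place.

Propagate each source to the receiver with L = L_ref − 20·log₁₀(r/r_ref), then add intensities.
shot-blast cabinet: 95 − 20·log₁₀(38.0/3.2) = 95 − 21.49 = 73.51 dB SPL.
fan: 78 − 20·log₁₀(44.4/3.9) = 78 − 21.13 = 56.87 dB SPL.
diesel generator: 90 − 20·log₁₀(25.7/3.3) = 90 − 17.83 = 72.17 dB SPL.
Σ 10^(L/10) = 3.940e+07 → L_total = 10·log₁₀(3.940e+07) = 75.95 dB SPL.

76.0 dB SPL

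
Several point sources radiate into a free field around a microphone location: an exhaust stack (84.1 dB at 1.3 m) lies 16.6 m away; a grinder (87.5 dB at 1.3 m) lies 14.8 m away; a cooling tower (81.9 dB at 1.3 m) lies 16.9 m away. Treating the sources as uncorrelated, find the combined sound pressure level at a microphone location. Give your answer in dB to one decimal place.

First find each source's level at the receiver (point-source: −20·log₁₀(r/r_ref)), then combine on an intensity basis.
exhaust stack: 84.1 − 20·log₁₀(16.6/1.3) = 84.1 − 22.12 = 61.98 dB.
grinder: 87.5 − 20·log₁₀(14.8/1.3) = 87.5 − 21.13 = 66.37 dB.
cooling tower: 81.9 − 20·log₁₀(16.9/1.3) = 81.9 − 22.28 = 59.62 dB.
Σ 10^(L/10) = 6.832e+06 → L_total = 10·log₁₀(6.832e+06) = 68.35 dB.

68.3 dB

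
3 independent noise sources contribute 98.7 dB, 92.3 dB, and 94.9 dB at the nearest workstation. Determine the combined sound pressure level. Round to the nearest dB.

Incoherent sources combine by intensity addition: L_total = 10·log₁₀(Σ 10^(L_i/10)).
Σ 10^(L/10) = 10^(98.7/10) + 10^(92.3/10) + 10^(94.9/10) = 1.220e+10.
L_total = 10·log₁₀(1.220e+10) = 100.86 dB.

101 dB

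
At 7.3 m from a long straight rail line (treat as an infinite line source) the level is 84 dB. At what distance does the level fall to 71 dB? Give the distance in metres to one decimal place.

145.7 m

The 13.0 dB drop corresponds to a distance ratio of 10^(13.0/10) for a line source.
r₂ = 7.3·10^((84−71)/10) = 7.3·10^(13.0/10) = 145.65 m.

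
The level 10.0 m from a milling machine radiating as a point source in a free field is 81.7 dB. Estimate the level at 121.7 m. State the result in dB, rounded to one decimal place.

Spherical spreading from a point source gives a 20·log₁₀(r₂/r₁) drop.
L₂ = 81.7 − 20·log₁₀(121.7/10.0) = 81.7 − 21.706 = 59.99 dB.

60.0 dB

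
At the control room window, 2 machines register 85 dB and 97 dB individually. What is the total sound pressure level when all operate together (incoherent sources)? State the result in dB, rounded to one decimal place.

97.3 dB

For uncorrelated sources the intensities add, so convert each level to linear form, sum, and take 10·log₁₀ of the total.
Σ 10^(L/10) = 10^(85/10) + 10^(97/10) = 5.328e+09.
L_total = 10·log₁₀(5.328e+09) = 97.27 dB.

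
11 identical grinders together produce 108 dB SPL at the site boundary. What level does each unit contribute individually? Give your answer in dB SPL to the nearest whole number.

98 dB SPL

11 equal contributions raise the level by 10·log₁₀ 11 = 10.414 dB, so each unit alone gives 108 − 10.414.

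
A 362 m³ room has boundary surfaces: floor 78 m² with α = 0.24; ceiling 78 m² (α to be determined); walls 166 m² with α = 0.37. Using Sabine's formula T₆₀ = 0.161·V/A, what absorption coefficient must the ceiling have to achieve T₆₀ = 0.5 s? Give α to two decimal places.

Required total absorption A = 0.161·362/0.5 = 116.56 m².
Absorption from the other surfaces = 78·0.24 + 166·0.37 = 80.14 m², so the ceiling must supply 36.42 m² over 78 m².
α = 36.42/78 = 0.467.

0.47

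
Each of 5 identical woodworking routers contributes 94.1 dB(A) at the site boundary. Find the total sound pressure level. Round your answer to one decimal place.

101.1 dB(A)

N identical incoherent sources raise the level by 10·log₁₀ N.
L_total = 94.1 + 10·log₁₀(5) = 94.1 + 6.990 = 101.09 dB(A).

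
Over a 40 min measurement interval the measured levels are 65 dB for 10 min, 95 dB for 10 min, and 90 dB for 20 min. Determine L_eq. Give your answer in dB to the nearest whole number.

The energy average is taken in the linear domain: L_eq = 10·log₁₀[(Σ tᵢ·10^(Lᵢ/10))/T], T = 40 min.
Σ tᵢ·10^(Lᵢ/10) = 10·10^(65/10) + 10·10^(95/10) + 20·10^(90/10) = 5.165e+10.
L_eq = 10·log₁₀(5.165e+10/40) = 91.11 dB.

91 dB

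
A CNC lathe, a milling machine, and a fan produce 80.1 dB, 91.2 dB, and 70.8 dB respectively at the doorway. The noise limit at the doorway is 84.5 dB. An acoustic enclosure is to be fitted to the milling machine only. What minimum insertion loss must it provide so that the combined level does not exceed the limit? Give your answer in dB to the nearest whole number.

Fixed contribution from the other sources: Σ 10^(L/10) = 10^(80.1/10) + 10^(70.8/10) = 1.144e+08 (80.58 dB).
To meet 84.5 dB overall, the treated milling machine may contribute at most 10^(84.5/10) − 1.144e+08 = 1.675e+08, i.e. 82.24 dB.
So the milling machine must be reduced from 91.2 to 82.24 dB: IL = 8.96 dB.

9 dB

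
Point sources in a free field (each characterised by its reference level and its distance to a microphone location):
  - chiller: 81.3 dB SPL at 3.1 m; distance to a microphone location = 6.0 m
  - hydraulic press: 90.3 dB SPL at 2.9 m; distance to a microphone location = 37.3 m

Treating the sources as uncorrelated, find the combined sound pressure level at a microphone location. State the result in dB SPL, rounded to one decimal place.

76.3 dB SPL

Propagate each source to the receiver with L = L_ref − 20·log₁₀(r/r_ref), then add intensities.
chiller: 81.3 − 20·log₁₀(6.0/3.1) = 81.3 − 5.74 = 75.56 dB SPL.
hydraulic press: 90.3 − 20·log₁₀(37.3/2.9) = 90.3 − 22.19 = 68.11 dB SPL.
Σ 10^(L/10) = 4.249e+07 → L_total = 10·log₁₀(4.249e+07) = 76.28 dB SPL.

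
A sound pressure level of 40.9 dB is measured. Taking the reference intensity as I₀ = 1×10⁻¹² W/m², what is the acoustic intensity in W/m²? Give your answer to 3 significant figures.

1.23e-08 W/m²

L = 10·log₁₀(I/I₀) ⇒ I = I₀·10^(L/10) = 10⁻¹² × 10^4.09.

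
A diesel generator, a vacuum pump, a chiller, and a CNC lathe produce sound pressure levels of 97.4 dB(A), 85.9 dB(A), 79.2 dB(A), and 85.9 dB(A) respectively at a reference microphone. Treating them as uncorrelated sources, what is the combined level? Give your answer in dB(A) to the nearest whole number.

98 dB(A)

For uncorrelated sources the intensities add, so convert each level to linear form, sum, and take 10·log₁₀ of the total.
Σ 10^(L/10) = 10^(97.4/10) + 10^(85.9/10) + 10^(79.2/10) + 10^(85.9/10) = 6.357e+09.
L_total = 10·log₁₀(6.357e+09) = 98.03 dB(A).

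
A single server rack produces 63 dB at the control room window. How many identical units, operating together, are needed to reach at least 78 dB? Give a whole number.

32

N identical sources give L₁ + 10·log₁₀ N, so require 10·log₁₀ N ≥ 78 − 63 = 15.0 dB.
N ≥ 10^(15.0/10) = 31.623, so N = 32.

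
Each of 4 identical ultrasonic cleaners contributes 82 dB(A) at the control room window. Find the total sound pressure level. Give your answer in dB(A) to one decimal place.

88.0 dB(A)

L_total = L₁ + 10·log₁₀ N for N identical incoherent sources.
L_total = 82 + 10·log₁₀(4) = 82 + 6.021 = 88.02 dB(A).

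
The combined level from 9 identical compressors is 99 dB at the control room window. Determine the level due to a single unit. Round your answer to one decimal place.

9 equal contributions raise the level by 10·log₁₀ 9 = 9.542 dB, so each unit alone gives 99 − 9.542.

89.5 dB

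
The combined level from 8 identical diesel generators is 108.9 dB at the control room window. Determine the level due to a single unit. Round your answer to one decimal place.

99.9 dB

Dividing the total intensity by 8 lowers the level by 10·log₁₀ 8 = 9.031 dB: L₁ = 108.9 − 9.031.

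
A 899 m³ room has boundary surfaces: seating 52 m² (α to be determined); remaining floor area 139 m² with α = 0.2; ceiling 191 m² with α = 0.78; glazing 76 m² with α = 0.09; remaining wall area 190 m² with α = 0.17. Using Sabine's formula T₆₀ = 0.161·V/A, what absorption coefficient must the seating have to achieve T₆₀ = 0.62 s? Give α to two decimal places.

0.34

From T₆₀ = 0.161·V/A, the target T₆₀ = 0.62 s needs A = 0.161·899/0.62 = 233.45 m².
Absorption from the other surfaces = 139·0.2 + 191·0.78 + 76·0.09 + 190·0.17 = 215.92 m², so the seating must supply 17.53 m² over 52 m².
α = 17.53/52 = 0.337.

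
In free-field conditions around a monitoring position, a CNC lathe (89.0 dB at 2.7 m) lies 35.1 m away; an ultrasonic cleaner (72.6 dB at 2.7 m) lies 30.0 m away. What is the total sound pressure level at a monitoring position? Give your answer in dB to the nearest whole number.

First find each source's level at the receiver (point-source: −20·log₁₀(r/r_ref)), then combine on an intensity basis.
CNC lathe: 89.0 − 20·log₁₀(35.1/2.7) = 89.0 − 22.28 = 66.72 dB.
ultrasonic cleaner: 72.6 − 20·log₁₀(30.0/2.7) = 72.6 − 20.92 = 51.68 dB.
Σ 10^(L/10) = 4.848e+06 → L_total = 10·log₁₀(4.848e+06) = 66.86 dB.

67 dB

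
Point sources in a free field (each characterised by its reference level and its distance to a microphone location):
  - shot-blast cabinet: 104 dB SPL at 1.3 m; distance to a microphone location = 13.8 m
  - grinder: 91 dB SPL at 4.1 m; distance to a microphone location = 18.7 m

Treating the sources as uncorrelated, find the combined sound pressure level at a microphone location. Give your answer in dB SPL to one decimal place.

Propagate each source to the receiver with L = L_ref − 20·log₁₀(r/r_ref), then add intensities.
shot-blast cabinet: 104 − 20·log₁₀(13.8/1.3) = 104 − 20.52 = 83.48 dB SPL.
grinder: 91 − 20·log₁₀(18.7/4.1) = 91 − 13.18 = 77.82 dB SPL.
Σ 10^(L/10) = 2.834e+08 → L_total = 10·log₁₀(2.834e+08) = 84.52 dB SPL.

84.5 dB SPL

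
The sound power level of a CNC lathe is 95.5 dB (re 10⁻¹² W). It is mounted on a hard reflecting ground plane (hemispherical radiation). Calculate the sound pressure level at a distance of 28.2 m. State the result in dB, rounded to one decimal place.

58.5 dB

L_p = L_w − 10·log₁₀(2π·r²) with r = 28.2 m.
2π·r² = 4997 m², 10·log₁₀ of that is 36.987 dB.
L_p = 95.5 − 36.987 = 58.51 dB.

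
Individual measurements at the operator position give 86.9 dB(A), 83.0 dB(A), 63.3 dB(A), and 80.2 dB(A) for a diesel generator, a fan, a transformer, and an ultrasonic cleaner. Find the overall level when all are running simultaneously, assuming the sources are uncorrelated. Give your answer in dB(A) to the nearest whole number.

89 dB(A)

Incoherent sources combine by intensity addition: L_total = 10·log₁₀(Σ 10^(L_i/10)).
Σ 10^(L/10) = 10^(86.9/10) + 10^(83.0/10) + 10^(63.3/10) + 10^(80.2/10) = 7.962e+08.
L_total = 10·log₁₀(7.962e+08) = 89.01 dB(A).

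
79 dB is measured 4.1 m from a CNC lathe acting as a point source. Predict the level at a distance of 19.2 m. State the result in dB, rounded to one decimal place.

65.6 dB

For a point source, L₂ = L₁ − 20·log₁₀(r₂/r₁).
L₂ = 79 − 20·log₁₀(19.2/4.1) = 79 − 13.410 = 65.59 dB.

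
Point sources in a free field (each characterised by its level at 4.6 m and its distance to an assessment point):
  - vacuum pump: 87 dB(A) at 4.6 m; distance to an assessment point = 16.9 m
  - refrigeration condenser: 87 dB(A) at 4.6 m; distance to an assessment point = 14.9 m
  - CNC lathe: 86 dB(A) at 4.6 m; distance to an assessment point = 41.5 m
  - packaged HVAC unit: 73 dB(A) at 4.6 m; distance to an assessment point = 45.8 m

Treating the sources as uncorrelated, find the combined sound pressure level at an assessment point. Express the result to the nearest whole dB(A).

80 dB(A)

First find each source's level at the receiver (point-source: −20·log₁₀(r/r_ref)), then combine on an intensity basis.
vacuum pump: 87 − 20·log₁₀(16.9/4.6) = 87 − 11.30 = 75.70 dB(A).
refrigeration condenser: 87 − 20·log₁₀(14.9/4.6) = 87 − 10.21 = 76.79 dB(A).
CNC lathe: 86 − 20·log₁₀(41.5/4.6) = 86 − 19.11 = 66.89 dB(A).
packaged HVAC unit: 73 − 20·log₁₀(45.8/4.6) = 73 − 19.96 = 53.04 dB(A).
Σ 10^(L/10) = 8.999e+07 → L_total = 10·log₁₀(8.999e+07) = 79.54 dB(A).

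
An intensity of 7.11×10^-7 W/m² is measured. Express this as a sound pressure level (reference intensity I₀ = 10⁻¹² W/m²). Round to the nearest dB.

Dividing by I₀ shifts the exponent by 12: I/I₀ = 7.11×10^5.
L = 10·(0.8519 + 5) = 58.52 dB.

59 dB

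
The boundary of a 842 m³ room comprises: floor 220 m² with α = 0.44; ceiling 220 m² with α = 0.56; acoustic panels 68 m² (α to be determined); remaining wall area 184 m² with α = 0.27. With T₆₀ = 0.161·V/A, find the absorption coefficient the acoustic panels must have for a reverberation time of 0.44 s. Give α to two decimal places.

0.56

Required total absorption A = 0.161·842/0.44 = 308.10 m².
Absorption from the other surfaces = 220·0.44 + 220·0.56 + 184·0.27 = 269.68 m², so the acoustic panels must supply 38.42 m² over 68 m².
α = 38.42/68 = 0.565.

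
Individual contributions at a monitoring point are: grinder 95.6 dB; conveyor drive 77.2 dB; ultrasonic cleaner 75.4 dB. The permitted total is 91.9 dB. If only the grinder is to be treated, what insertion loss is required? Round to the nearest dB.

The untreated sources together contribute 10^(77.2/10) + 10^(75.4/10) = 8.715e+07, i.e. 79.40 dB.
To meet 91.9 dB overall, the treated grinder may contribute at most 10^(91.9/10) − 8.715e+07 = 1.462e+09, i.e. 91.65 dB.
Required insertion loss = 95.6 − 91.65 = 3.95 dB.

4 dB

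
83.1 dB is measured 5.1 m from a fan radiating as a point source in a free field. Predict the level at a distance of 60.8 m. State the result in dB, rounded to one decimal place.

61.6 dB

Spherical spreading from a point source gives a 20·log₁₀(r₂/r₁) drop.
L₂ = 83.1 − 20·log₁₀(60.8/5.1) = 83.1 − 21.527 = 61.57 dB.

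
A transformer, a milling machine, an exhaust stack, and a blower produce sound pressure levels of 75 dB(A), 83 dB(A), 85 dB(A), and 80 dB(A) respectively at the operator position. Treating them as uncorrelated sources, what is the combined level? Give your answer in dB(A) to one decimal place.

88.1 dB(A)

For uncorrelated sources the intensities add, so convert each level to linear form, sum, and take 10·log₁₀ of the total.
Σ 10^(L/10) = 10^(75/10) + 10^(83/10) + 10^(85/10) + 10^(80/10) = 6.474e+08.
L_total = 10·log₁₀(6.474e+08) = 88.11 dB(A).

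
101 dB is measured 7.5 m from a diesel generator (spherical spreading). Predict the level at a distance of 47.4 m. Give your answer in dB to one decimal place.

Point-source attenuation: ΔL = 20·log₁₀(r₂/r₁) = 20·log₁₀(47.4/7.5) = 16.014 dB.
L₂ = 101 − 20·log₁₀(47.4/7.5) = 101 − 16.014 = 84.99 dB.

85.0 dB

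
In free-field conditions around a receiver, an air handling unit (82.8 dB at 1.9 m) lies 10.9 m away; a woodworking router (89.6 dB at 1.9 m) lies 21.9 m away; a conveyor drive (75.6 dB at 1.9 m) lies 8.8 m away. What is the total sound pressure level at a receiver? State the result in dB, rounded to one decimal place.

71.6 dB

First find each source's level at the receiver (point-source: −20·log₁₀(r/r_ref)), then combine on an intensity basis.
air handling unit: 82.8 − 20·log₁₀(10.9/1.9) = 82.8 − 15.17 = 67.63 dB.
woodworking router: 89.6 − 20·log₁₀(21.9/1.9) = 89.6 − 21.23 = 68.37 dB.
conveyor drive: 75.6 − 20·log₁₀(8.8/1.9) = 75.6 − 13.31 = 62.29 dB.
Σ 10^(L/10) = 1.435e+07 → L_total = 10·log₁₀(1.435e+07) = 71.57 dB.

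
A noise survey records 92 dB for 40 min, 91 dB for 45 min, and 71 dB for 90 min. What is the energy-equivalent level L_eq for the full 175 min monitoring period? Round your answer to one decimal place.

Weight each interval's intensity by its duration and average over T = 175 min:
Σ tᵢ·10^(Lᵢ/10) = 40·10^(92/10) + 45·10^(91/10) + 90·10^(71/10) = 1.212e+11.
L_eq = 10·log₁₀(1.212e+11/175) = 88.40 dB.

88.4 dB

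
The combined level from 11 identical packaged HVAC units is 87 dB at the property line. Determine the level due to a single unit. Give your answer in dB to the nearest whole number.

77 dB

For N identical incoherent sources L_total = L₁ + 10·log₁₀ N, so L₁ = 87 − 10·log₁₀(11) = 87 − 10.414.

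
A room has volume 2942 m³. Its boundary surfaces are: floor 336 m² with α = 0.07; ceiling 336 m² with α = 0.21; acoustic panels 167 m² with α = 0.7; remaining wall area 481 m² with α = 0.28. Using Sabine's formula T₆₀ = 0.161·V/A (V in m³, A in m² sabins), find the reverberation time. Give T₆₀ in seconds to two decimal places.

1.37 s

Summing Sᵢαᵢ: 336·0.07 + 336·0.21 + 167·0.7 + 481·0.28 = 345.66 m².
T₆₀ = 0.161·V/A = 0.161·2942/345.66 = 1.370 s.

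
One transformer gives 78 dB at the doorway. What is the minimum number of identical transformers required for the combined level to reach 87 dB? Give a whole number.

8

N identical sources give L₁ + 10·log₁₀ N, so require 10·log₁₀ N ≥ 87 − 78 = 9.0 dB.
N ≥ 10^(9.0/10) = 7.943, so N = 8.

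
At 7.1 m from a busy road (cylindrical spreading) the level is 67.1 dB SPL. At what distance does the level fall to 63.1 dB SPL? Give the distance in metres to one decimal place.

17.8 m

For a line source L₁ − L₂ = 10·log₁₀(r₂/r₁), so r₂ = r₁·10^((L₁−L₂)/10).
r₂ = 7.1·10^((67.1−63.1)/10) = 7.1·10^(4.0/10) = 17.83 m.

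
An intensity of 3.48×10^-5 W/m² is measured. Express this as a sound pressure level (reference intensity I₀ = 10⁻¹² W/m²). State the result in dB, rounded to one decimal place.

I/I₀ = 3.48×10^-5/10⁻¹² = 3.48×10^7, and L = 10·log₁₀(I/I₀).
L = 10·(0.5416 + 7) = 75.42 dB.

75.4 dB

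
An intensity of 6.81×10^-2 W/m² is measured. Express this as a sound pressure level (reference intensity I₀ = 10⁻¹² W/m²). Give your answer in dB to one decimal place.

Dividing by I₀ shifts the exponent by 12: I/I₀ = 6.81×10^10.
L = 10·(0.8331 + 10) = 108.33 dB.

108.3 dB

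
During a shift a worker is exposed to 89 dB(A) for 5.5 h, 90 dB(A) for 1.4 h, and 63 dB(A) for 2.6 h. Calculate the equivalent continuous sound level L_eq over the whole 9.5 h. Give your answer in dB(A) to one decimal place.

L_eq = 10·log₁₀[(1/T)·Σ tᵢ·10^(Lᵢ/10)] with T = 9.5 h.
Σ tᵢ·10^(Lᵢ/10) = 5.5·10^(89/10) + 1.4·10^(90/10) + 2.6·10^(63/10) = 5.774e+09.
L_eq = 10·log₁₀(5.774e+09/9.5) = 87.84 dB(A).

87.8 dB(A)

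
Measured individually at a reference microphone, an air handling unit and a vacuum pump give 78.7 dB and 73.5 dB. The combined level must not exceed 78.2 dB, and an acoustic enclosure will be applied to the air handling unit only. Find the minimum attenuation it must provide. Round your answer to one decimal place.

2.3 dB

Fixed contribution from the other source: Σ 10^(L/10) = 10^(73.5/10) = 2.239e+07 (73.50 dB).
To meet 78.2 dB overall, the treated air handling unit may contribute at most 10^(78.2/10) − 2.239e+07 = 4.368e+07, i.e. 76.40 dB.
So the air handling unit must be reduced from 78.7 to 76.40 dB: IL = 2.30 dB.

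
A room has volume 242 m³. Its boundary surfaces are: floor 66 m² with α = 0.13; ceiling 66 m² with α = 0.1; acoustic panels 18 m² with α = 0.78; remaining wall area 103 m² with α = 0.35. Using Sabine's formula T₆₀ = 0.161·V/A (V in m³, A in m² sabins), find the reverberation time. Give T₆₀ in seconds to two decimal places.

0.60 s

A = Σ Sᵢαᵢ = 66·0.13 + 66·0.1 + 18·0.78 + 103·0.35 = 65.27 m².
T₆₀ = 0.161·V/A = 0.161·242/65.27 = 0.597 s.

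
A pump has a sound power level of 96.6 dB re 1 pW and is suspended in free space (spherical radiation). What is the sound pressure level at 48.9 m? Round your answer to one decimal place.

Free-field spherical radiation: L_p = L_w − 10·log₁₀(4π·r²), r = 48.9 m.
4π·r² = 3.005e+04 m², 10·log₁₀ of that is 44.778 dB.
L_p = 96.6 − 44.778 = 51.82 dB.

51.8 dB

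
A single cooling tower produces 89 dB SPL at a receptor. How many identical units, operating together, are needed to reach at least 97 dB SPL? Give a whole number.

N identical sources give L₁ + 10·log₁₀ N, so require 10·log₁₀ N ≥ 97 − 89 = 8.0 dB.
N ≥ 10^(8.0/10) = 6.310, so N = 7.

7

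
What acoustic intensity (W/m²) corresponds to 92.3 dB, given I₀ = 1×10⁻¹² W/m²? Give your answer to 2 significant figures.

0.0017 W/m²

I/I₀ = 10^(92.3/10) = 1.698e+09, so I = 1.698e+09 × 10⁻¹² W/m².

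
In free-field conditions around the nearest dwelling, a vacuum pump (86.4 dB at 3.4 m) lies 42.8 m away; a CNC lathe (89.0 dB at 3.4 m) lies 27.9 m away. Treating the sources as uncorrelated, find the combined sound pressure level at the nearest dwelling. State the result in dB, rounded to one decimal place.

First find each source's level at the receiver (point-source: −20·log₁₀(r/r_ref)), then combine on an intensity basis.
vacuum pump: 86.4 − 20·log₁₀(42.8/3.4) = 86.4 − 22.00 = 64.40 dB.
CNC lathe: 89.0 − 20·log₁₀(27.9/3.4) = 89.0 − 18.28 = 70.72 dB.
Σ 10^(L/10) = 1.455e+07 → L_total = 10·log₁₀(1.455e+07) = 71.63 dB.

71.6 dB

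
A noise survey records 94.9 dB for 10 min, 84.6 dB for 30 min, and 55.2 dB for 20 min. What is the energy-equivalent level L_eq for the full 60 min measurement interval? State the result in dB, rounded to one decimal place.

The energy average is taken in the linear domain: L_eq = 10·log₁₀[(Σ tᵢ·10^(Lᵢ/10))/T], T = 60 min.
Σ tᵢ·10^(Lᵢ/10) = 10·10^(94.9/10) + 30·10^(84.6/10) + 20·10^(55.2/10) = 3.956e+10.
L_eq = 10·log₁₀(3.956e+10/60) = 88.19 dB.

88.2 dB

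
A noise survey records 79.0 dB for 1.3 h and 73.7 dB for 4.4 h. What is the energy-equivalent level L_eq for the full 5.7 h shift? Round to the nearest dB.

L_eq = 10·log₁₀[(1/T)·Σ tᵢ·10^(Lᵢ/10)] with T = 5.7 h.
Σ tᵢ·10^(Lᵢ/10) = 1.3·10^(79.0/10) + 4.4·10^(73.7/10) = 2.064e+08.
L_eq = 10·log₁₀(2.064e+08/5.7) = 75.59 dB.

76 dB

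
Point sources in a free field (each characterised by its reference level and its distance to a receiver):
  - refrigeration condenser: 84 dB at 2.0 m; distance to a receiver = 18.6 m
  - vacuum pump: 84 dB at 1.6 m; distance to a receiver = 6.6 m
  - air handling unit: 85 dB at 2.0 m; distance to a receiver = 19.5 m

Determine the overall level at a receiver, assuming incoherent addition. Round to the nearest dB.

73 dB

Apply inverse-square spreading to bring every level to the receiver, then sum 10^(L/10).
refrigeration condenser: 84 − 20·log₁₀(18.6/2.0) = 84 − 19.37 = 64.63 dB.
vacuum pump: 84 − 20·log₁₀(6.6/1.6) = 84 − 12.31 = 71.69 dB.
air handling unit: 85 − 20·log₁₀(19.5/2.0) = 85 − 19.78 = 65.22 dB.
Σ 10^(L/10) = 2.099e+07 → L_total = 10·log₁₀(2.099e+07) = 73.22 dB.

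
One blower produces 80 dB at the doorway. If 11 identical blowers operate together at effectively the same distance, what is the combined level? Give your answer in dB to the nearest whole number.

90 dB

N identical incoherent sources raise the level by 10·log₁₀ N.
L_total = 80 + 10·log₁₀(11) = 80 + 10.414 = 90.41 dB.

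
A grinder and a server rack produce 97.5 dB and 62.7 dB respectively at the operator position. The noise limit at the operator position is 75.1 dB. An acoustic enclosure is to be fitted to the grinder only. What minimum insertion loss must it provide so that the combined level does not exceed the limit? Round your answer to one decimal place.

22.7 dB

Fixed contribution from the other source: Σ 10^(L/10) = 10^(62.7/10) = 1.862e+06 (62.70 dB).
To meet 75.1 dB overall, the treated grinder may contribute at most 10^(75.1/10) − 1.862e+06 = 3.050e+07, i.e. 74.84 dB.
So the grinder must be reduced from 97.5 to 74.84 dB: IL = 22.66 dB.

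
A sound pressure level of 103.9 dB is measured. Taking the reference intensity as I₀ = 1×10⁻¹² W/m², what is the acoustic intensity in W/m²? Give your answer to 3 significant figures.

0.0245 W/m²

I = I₀·10^(L/10) = 10⁻¹² × 10^(103.9/10) = 10^(-1.610).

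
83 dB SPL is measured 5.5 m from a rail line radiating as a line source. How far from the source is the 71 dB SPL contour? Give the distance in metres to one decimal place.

87.2 m

The 12.0 dB drop corresponds to a distance ratio of 10^(12.0/10) for a line source.
r₂ = 5.5·10^((83−71)/10) = 5.5·10^(12.0/10) = 87.17 m.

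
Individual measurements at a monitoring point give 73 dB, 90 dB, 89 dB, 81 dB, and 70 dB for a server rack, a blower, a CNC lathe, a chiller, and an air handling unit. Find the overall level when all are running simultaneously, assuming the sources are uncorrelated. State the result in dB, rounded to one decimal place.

Incoherent sources combine by intensity addition: L_total = 10·log₁₀(Σ 10^(L_i/10)).
Σ 10^(L/10) = 10^(73/10) + 10^(90/10) + 10^(89/10) + 10^(81/10) + 10^(70/10) = 1.950e+09.
L_total = 10·log₁₀(1.950e+09) = 92.90 dB.

92.9 dB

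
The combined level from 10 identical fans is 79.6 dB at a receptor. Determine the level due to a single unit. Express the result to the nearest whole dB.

Dividing the total intensity by 10 lowers the level by 10·log₁₀ 10 = 10.000 dB: L₁ = 79.6 − 10.000.

70 dB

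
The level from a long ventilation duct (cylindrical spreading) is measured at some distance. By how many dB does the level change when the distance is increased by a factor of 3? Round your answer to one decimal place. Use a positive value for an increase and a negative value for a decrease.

-4.8 dB

A line source loses 3 dB per doubling of distance; generally ΔL = −10·log₁₀(r₂/r₁).
ΔL = −10·log₁₀(3) = -4.77 dB.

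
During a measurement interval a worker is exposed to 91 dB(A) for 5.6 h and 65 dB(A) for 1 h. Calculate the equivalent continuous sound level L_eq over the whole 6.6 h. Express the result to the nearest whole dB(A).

90 dB(A)

L_eq = 10·log₁₀[(1/T)·Σ tᵢ·10^(Lᵢ/10)] with T = 6.6 h.
Σ tᵢ·10^(Lᵢ/10) = 5.6·10^(91/10) + 1·10^(65/10) = 7.053e+09.
L_eq = 10·log₁₀(7.053e+09/6.6) = 90.29 dB(A).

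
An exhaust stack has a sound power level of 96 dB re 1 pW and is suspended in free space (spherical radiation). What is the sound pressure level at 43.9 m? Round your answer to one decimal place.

L_p = L_w − 10·log₁₀(4π·r²) with r = 43.9 m.
4π·r² = 2.422e+04 m², 10·log₁₀ of that is 43.841 dB.
L_p = 96 − 43.841 = 52.16 dB.

52.2 dB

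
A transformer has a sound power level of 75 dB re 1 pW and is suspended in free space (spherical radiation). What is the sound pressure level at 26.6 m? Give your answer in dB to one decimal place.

L_p = L_w − 10·log₁₀(4π·r²) with r = 26.6 m.
4π·r² = 8891 m², 10·log₁₀ of that is 39.490 dB.
L_p = 75 − 39.490 = 35.51 dB.

35.5 dB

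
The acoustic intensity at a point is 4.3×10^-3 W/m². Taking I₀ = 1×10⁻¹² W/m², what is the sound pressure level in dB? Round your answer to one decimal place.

I/I₀ = 4.3×10^-3/10⁻¹² = 4.3×10^9, and L = 10·log₁₀(I/I₀).
L = 10·(0.6335 + 9) = 96.33 dB.

96.3 dB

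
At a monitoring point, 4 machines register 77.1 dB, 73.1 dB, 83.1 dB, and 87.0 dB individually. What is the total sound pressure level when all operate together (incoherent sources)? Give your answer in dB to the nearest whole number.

Incoherent sources combine by intensity addition: L_total = 10·log₁₀(Σ 10^(L_i/10)).
Σ 10^(L/10) = 10^(77.1/10) + 10^(73.1/10) + 10^(83.1/10) + 10^(87.0/10) = 7.771e+08.
L_total = 10·log₁₀(7.771e+08) = 88.90 dB.

89 dB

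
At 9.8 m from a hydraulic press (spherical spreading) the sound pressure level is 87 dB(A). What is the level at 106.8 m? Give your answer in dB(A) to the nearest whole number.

Spherical spreading from a point source gives a 20·log₁₀(r₂/r₁) drop.
L₂ = 87 − 20·log₁₀(106.8/9.8) = 87 − 20.747 = 66.25 dB(A).

66 dB(A)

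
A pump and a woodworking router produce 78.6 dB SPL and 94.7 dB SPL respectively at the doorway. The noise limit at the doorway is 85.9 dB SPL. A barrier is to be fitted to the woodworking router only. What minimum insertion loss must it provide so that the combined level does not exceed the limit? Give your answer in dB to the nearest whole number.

10 dB

The untreated sources together contribute 10^(78.6/10) = 7.244e+07, i.e. 78.60 dB SPL.
To meet 85.9 dB SPL overall, the treated woodworking router may contribute at most 10^(85.9/10) − 7.244e+07 = 3.166e+08, i.e. 85.01 dB SPL.
So the woodworking router must be reduced from 94.7 to 85.01 dB SPL: IL = 9.69 dB.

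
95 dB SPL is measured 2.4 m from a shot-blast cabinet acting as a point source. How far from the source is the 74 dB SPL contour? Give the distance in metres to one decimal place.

26.9 m

The 21.0 dB drop corresponds to a distance ratio of 10^(21.0/20) for a point source.
r₂ = 2.4·10^((95−74)/20) = 2.4·10^(21.0/20) = 26.93 m.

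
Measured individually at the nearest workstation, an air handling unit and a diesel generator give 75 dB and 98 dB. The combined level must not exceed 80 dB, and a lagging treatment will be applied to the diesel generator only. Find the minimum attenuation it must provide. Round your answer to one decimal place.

Fixed contribution from the other source: Σ 10^(L/10) = 10^(75/10) = 3.162e+07 (75.00 dB).
The limit corresponds to 10^(80/10) = 1.000e+08; subtracting the fixed part leaves 6.838e+07 for the diesel generator, i.e. 78.35 dB.
Required insertion loss = 98 − 78.35 = 19.65 dB.

19.7 dB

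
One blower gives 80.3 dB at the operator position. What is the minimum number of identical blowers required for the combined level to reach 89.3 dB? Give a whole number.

8

The shortfall is 89.3 − 80.3 = 9.0 dB, and N units add 10·log₁₀ N, so need 10·log₁₀ N ≥ 9.0.
N ≥ 10^(9.0/10) = 7.943, so N = 8.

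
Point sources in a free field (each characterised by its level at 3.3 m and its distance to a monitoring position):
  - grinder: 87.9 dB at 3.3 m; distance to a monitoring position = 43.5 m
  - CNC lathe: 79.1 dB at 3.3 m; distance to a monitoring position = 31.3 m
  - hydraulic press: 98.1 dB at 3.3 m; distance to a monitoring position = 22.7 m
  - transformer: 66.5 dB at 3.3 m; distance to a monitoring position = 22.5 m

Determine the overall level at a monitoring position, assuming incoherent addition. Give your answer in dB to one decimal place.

81.5 dB

Propagate each source to the receiver with L = L_ref − 20·log₁₀(r/r_ref), then add intensities.
grinder: 87.9 − 20·log₁₀(43.5/3.3) = 87.9 − 22.40 = 65.50 dB.
CNC lathe: 79.1 − 20·log₁₀(31.3/3.3) = 79.1 − 19.54 = 59.56 dB.
hydraulic press: 98.1 − 20·log₁₀(22.7/3.3) = 98.1 − 16.75 = 81.35 dB.
transformer: 66.5 − 20·log₁₀(22.5/3.3) = 66.5 − 16.67 = 49.83 dB.
Σ 10^(L/10) = 1.410e+08 → L_total = 10·log₁₀(1.410e+08) = 81.49 dB.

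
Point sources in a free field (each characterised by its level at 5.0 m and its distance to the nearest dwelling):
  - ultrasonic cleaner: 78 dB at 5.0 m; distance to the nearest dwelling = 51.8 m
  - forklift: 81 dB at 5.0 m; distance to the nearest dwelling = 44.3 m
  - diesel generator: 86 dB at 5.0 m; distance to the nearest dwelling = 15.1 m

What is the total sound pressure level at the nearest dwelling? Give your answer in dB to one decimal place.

Apply inverse-square spreading to bring every level to the receiver, then sum 10^(L/10).
ultrasonic cleaner: 78 − 20·log₁₀(51.8/5.0) = 78 − 20.31 = 57.69 dB.
forklift: 81 − 20·log₁₀(44.3/5.0) = 81 − 18.95 = 62.05 dB.
diesel generator: 86 − 20·log₁₀(15.1/5.0) = 86 − 9.60 = 76.40 dB.
Σ 10^(L/10) = 4.584e+07 → L_total = 10·log₁₀(4.584e+07) = 76.61 dB.

76.6 dB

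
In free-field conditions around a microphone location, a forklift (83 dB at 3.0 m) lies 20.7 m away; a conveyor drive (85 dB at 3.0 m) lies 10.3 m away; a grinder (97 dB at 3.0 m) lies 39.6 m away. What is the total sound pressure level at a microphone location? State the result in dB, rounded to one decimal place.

77.8 dB

Propagate each source to the receiver with L = L_ref − 20·log₁₀(r/r_ref), then add intensities.
forklift: 83 − 20·log₁₀(20.7/3.0) = 83 − 16.78 = 66.22 dB.
conveyor drive: 85 − 20·log₁₀(10.3/3.0) = 85 − 10.71 = 74.29 dB.
grinder: 97 − 20·log₁₀(39.6/3.0) = 97 − 22.41 = 74.59 dB.
Σ 10^(L/10) = 5.978e+07 → L_total = 10·log₁₀(5.978e+07) = 77.77 dB.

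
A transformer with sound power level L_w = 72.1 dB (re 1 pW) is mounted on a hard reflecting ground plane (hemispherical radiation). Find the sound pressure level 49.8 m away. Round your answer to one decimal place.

30.2 dB

L_p = L_w − 10·log₁₀(2π·r²) with r = 49.8 m.
2π·r² = 1.558e+04 m², 10·log₁₀ of that is 41.926 dB.
L_p = 72.1 − 41.926 = 30.17 dB.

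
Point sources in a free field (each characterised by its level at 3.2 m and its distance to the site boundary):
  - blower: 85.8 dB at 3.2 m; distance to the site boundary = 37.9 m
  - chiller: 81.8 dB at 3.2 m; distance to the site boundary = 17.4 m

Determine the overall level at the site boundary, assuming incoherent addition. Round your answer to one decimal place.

Apply inverse-square spreading to bring every level to the receiver, then sum 10^(L/10).
blower: 85.8 − 20·log₁₀(37.9/3.2) = 85.8 − 21.47 = 64.33 dB.
chiller: 81.8 − 20·log₁₀(17.4/3.2) = 81.8 − 14.71 = 67.09 dB.
Σ 10^(L/10) = 7.830e+06 → L_total = 10·log₁₀(7.830e+06) = 68.94 dB.

68.9 dB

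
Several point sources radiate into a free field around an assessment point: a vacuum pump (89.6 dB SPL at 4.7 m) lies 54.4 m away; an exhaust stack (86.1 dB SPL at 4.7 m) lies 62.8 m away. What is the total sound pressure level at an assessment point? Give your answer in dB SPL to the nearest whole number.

70 dB SPL

Apply inverse-square spreading to bring every level to the receiver, then sum 10^(L/10).
vacuum pump: 89.6 − 20·log₁₀(54.4/4.7) = 89.6 − 21.27 = 68.33 dB SPL.
exhaust stack: 86.1 − 20·log₁₀(62.8/4.7) = 86.1 − 22.52 = 63.58 dB SPL.
Σ 10^(L/10) = 9.089e+06 → L_total = 10·log₁₀(9.089e+06) = 69.59 dB SPL.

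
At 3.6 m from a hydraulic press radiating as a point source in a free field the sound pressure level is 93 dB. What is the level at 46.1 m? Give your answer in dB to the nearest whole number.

71 dB

For a point source, L₂ = L₁ − 20·log₁₀(r₂/r₁).
L₂ = 93 − 20·log₁₀(46.1/3.6) = 93 − 22.148 = 70.85 dB.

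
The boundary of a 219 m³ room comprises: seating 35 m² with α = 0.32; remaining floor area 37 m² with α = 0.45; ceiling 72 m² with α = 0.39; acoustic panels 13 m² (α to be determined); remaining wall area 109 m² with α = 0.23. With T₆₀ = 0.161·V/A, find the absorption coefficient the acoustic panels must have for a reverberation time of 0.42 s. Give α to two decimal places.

Required total absorption A = 0.161·219/0.42 = 83.95 m².
Absorption from the other surfaces = 35·0.32 + 37·0.45 + 72·0.39 + 109·0.23 = 81.00 m², so the acoustic panels must supply 2.95 m² over 13 m².
α = 2.95/13 = 0.227.

0.23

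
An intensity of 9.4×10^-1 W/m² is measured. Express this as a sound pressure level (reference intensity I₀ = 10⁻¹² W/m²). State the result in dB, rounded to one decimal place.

119.7 dB

Dividing by I₀ shifts the exponent by 12: I/I₀ = 9.4×10^11.
L = 10·(0.9731 + 11) = 119.73 dB.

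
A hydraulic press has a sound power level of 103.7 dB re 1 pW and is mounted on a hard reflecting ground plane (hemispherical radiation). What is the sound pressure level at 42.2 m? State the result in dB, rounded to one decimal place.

Free-field hemispherical radiation: L_p = L_w − 10·log₁₀(2π·r²), r = 42.2 m.
2π·r² = 1.119e+04 m², 10·log₁₀ of that is 40.488 dB.
L_p = 103.7 − 40.488 = 63.21 dB.

63.2 dB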